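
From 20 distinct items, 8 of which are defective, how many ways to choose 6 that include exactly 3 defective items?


Choose 3 of the 8 defective items and 3 of the other 12 items:
C(8,3)×C(12,3) = 56×220 = 12320

12320


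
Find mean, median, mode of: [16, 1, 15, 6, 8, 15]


Sorted: [1, 6, 8, 15, 15, 16]
Mean = 61/6
Median = 23/2
Freq: {16: 1, 1: 1, 15: 2, 6: 1, 8: 1}
Mode: [15]

Mean=61/6, Median=23/2, Mode=15


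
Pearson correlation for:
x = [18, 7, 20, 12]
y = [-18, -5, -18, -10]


n=4, Σx=57, Σy=-51, Σxy=-839, Σx²=917, Σy²=773
r = (4×(-839) - 57×(-51))/√((4×917 - 57²)(4×773 - (-51)²))
= -449/√(419×491) = -449/√205729 ≈ -449/453.5736 ≈ -0.9899

r ≈ -0.9899


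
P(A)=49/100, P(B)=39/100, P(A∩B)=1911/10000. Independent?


P(A)×P(B) = 1911/10000
P(A∩B) = 1911/10000
Equal ✓ → Independent

Yes, independent


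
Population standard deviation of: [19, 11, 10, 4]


Mean = 44/4 = 11
  (19-11)²=64
  (11-11)²=0
  (10-11)²=1
  (4-11)²=49
Σ(x-μ)² = 114
σ² = 114/4 = 57/2

σ = √(57/2) ≈ 5.3385


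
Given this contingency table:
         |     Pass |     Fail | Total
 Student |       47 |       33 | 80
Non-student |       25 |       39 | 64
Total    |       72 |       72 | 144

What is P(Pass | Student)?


P(Pass | Student) = 47/(47+33) = 47/80

P(Pass|Student) = 47/80 ≈ 58.75%


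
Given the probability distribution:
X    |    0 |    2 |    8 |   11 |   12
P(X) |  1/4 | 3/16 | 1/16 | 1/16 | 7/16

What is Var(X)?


E[X] = 109/16
E[X²] = 1205/16
Var(X) = E[X²] - (E[X])² = 1205/16 - 11881/256 = 7399/256

Var(X) = 7399/256 ≈ 28.9023


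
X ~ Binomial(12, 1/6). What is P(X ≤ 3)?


P(X ≤ 3) = Σ P(X=i) for i=0..3
P(X=0) = 244140625/2176782336
P(X=1) = 48828125/181398528
P(X=2) = 107421875/362797056
P(X=3) = 107421875/544195584
Sum = 634765625/725594112

P(X ≤ 3) = 634765625/725594112 ≈ 87.48%


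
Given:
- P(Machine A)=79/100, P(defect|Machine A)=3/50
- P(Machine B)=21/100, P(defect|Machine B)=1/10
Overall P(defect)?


P(B) = Σ P(B|Aᵢ)×P(Aᵢ)
  3/50×79/100 = 237/5000
  1/10×21/100 = 21/1000
Sum = 171/2500

P(defect) = 171/2500 ≈ 6.84%


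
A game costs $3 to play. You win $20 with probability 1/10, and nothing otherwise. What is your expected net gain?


E[gain] = (20-3)×1/10 + (-3)×9/10
= 17/10 - 27/10 = -1

Expected net gain = $-1 ≈ $-1.00


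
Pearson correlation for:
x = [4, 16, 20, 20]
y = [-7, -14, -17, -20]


n=4, Σx=60, Σy=-58, Σxy=-992, Σx²=1072, Σy²=934
r = (4×(-992) - 60×(-58))/√((4×1072 - 60²)(4×934 - (-58)²))
= -488/√(688×372) = -488/√255936 ≈ -488/505.9012 ≈ -0.9646

r ≈ -0.9646


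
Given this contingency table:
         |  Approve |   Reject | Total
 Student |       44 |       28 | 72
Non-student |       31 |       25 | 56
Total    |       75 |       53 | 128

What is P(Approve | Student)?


P(Approve | Student) = 44/(44+28) = 44/72 = 11/18

P(Approve|Student) = 11/18 ≈ 61.11%


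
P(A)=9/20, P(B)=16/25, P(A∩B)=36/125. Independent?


P(A)×P(B) = 36/125
P(A∩B) = 36/125
Equal ✓ → Independent

Yes, independent


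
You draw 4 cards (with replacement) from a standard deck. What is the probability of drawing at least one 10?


P(not a 10) = 48/52 = 12/13
P(none in 4 draws) = (12/13)^4 = 20736/28561
P(≥1 10) = 1 - 20736/28561 = 7825/28561

P = 7825/28561 ≈ 27.40%


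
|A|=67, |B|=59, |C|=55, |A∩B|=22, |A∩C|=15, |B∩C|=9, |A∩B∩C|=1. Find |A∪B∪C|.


|A∪B∪C| = 67+59+55-22-15-9+1 = 136

|A∪B∪C| = 136


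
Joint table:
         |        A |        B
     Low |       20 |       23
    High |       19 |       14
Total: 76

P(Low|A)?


P(Low|A) = 20/(20+19) = 20/39

P = 20/39 ≈ 51.28%


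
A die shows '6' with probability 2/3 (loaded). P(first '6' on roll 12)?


Geometric: P(X=12) = (1-p)^(k-1)×p = (1/3)^11×2/3 = 2/531441

P(X=12) = 2/531441 ≈ 0.00%


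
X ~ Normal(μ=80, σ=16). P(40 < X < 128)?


z₁=(40-80)/16=-2.5, z₂=(128-80)/16=3.0
P = Φ(3.0) - Φ(-2.5) = 0.998650 - 0.006210 = 0.992440 ≈ 0.9924

P(40 < X < 128) ≈ 0.9924


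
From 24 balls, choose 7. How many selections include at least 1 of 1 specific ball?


Complement: C(24,7) - C(23,7) = 346104 - 245157 = 100947

100947


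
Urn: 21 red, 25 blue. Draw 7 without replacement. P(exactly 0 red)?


Hypergeometric: C(21,0)×C(25,7)/C(46,7)
= 1×480700/53524680 = 95/10578

P(X=0) = 95/10578 ≈ 0.90%


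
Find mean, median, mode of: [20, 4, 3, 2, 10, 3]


Sorted: [2, 3, 3, 4, 10, 20]
Mean = 42/6 = 7
Median = 7/2
Freq: {20: 1, 4: 1, 3: 2, 2: 1, 10: 1}
Mode: [3]

Mean=7, Median=7/2, Mode=3


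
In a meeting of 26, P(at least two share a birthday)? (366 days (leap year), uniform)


P(all different) = Π(366-i)/366 for i=0..25
= 0.402786
P(match) = 1 - 0.402786 = 0.597214

P ≈ 0.5972 ≈ 59.72%


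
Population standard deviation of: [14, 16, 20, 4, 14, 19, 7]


Mean = 94/7
  (14-94/7)²=16/49
  (16-94/7)²=324/49
  (20-94/7)²=2116/49
  (4-94/7)²=4356/49
  (14-94/7)²=16/49
  (19-94/7)²=1521/49
  (7-94/7)²=2025/49
Σ(x-μ)² = 1482/7
σ² = (1482/7)/7 = 1482/49

σ = √(1482/49) ≈ 5.4995


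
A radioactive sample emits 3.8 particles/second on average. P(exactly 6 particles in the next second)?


Poisson(λ=3.8): P(X=6) = e^(-λ)×λ^k/k!
= e^(-3.8) × 3.8^6 / 6!
≈ 0.02237077186 × 3010.936384 / 720 ≈ 0.093551

P(X=6) ≈ 0.093551 ≈ 9.36%


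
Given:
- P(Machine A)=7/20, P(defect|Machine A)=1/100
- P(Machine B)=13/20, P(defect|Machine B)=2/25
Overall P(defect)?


P(B) = Σ P(B|Aᵢ)×P(Aᵢ)
  1/100×7/20 = 7/2000
  2/25×13/20 = 13/250
Sum = 111/2000

P(defect) = 111/2000 ≈ 5.55%


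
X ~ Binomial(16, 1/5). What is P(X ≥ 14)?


P(X ≥ 14) = Σ P(X=i) for i=14..16
P(X=14) = 384/30517578125
P(X=15) = 64/152587890625
P(X=16) = 1/152587890625
Sum = 397/30517578125

P(X ≥ 14) = 397/30517578125 ≈ 0.00%


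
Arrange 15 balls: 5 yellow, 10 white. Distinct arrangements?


15!/(5!×10!) = 3003

3003


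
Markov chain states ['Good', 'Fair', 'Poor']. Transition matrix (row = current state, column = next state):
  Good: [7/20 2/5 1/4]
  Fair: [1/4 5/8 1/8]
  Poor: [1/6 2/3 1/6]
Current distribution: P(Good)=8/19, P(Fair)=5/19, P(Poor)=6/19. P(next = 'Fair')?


P(next=Fair) = Σᵢ P(now=i)×P(i→Fair)
= 8/19×2/5 + 5/19×5/8 + 6/19×2/3
= 16/95 + 25/152 + 4/19 = 413/760

P = 413/760 ≈ 0.5434


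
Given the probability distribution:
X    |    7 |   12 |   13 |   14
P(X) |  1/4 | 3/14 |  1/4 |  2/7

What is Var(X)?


E[X] = 81/7
E[X²] = 1979/14
Var(X) = E[X²] - (E[X])² = 1979/14 - 6561/49 = 731/98

Var(X) = 731/98 ≈ 7.4592


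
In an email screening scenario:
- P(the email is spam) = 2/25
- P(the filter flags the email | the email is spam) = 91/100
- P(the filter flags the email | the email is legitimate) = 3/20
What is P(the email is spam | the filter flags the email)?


Using Bayes' theorem:
P(A|B) = P(B|A)·P(A) / P(B)

P(the filter flags the email) = 91/100 × 2/25 + 3/20 × 23/25
= 91/1250 + 69/500 = 527/2500

P(the email is spam|the filter flags the email) = (91/1250) / (527/2500) = 182/527

P(the email is spam|the filter flags the email) = 182/527 ≈ 34.54%


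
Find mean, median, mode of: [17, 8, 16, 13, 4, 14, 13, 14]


Sorted: [4, 8, 13, 13, 14, 14, 16, 17]
Mean = 99/8
Median = 27/2
Freq: {17: 1, 8: 1, 16: 1, 13: 2, 4: 1, 14: 2}
Mode: [13, 14]

Mean=99/8, Median=27/2, Mode=[13, 14]


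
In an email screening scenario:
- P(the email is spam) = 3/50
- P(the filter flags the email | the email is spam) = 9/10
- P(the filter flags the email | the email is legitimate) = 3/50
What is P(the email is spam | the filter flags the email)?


Using Bayes' theorem:
P(A|B) = P(B|A)·P(A) / P(B)

P(the filter flags the email) = 9/10 × 3/50 + 3/50 × 47/50
= 27/500 + 141/2500 = 69/625

P(the email is spam|the filter flags the email) = (27/500) / (69/625) = 45/92

P(the email is spam|the filter flags the email) = 45/92 ≈ 48.91%


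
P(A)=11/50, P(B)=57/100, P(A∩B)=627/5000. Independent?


P(A)×P(B) = 627/5000
P(A∩B) = 627/5000
Equal ✓ → Independent

Yes, independent


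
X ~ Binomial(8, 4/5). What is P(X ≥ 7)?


P(X ≥ 7) = Σ P(X=i) for i=7..8
P(X=7) = 131072/390625
P(X=8) = 65536/390625
Sum = 196608/390625

P(X ≥ 7) = 196608/390625 ≈ 50.33%


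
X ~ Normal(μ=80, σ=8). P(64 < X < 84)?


z₁=(64-80)/8=-2.0, z₂=(84-80)/8=0.5
P = Φ(0.5) - Φ(-2.0) = 0.691462 - 0.022750 = 0.668712 ≈ 0.6687

P(64 < X < 84) ≈ 0.6687


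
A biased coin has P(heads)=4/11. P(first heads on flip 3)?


Geometric: P(X=3) = (1-p)^(k-1)×p = (7/11)^2×4/11 = 196/1331

P(X=3) = 196/1331 ≈ 14.73%


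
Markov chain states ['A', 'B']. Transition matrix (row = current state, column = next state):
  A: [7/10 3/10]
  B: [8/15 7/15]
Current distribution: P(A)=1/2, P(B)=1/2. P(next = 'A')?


P(next=A) = Σᵢ P(now=i)×P(i→A)
= 1/2×7/10 + 1/2×8/15
= 7/20 + 4/15 = 37/60

P = 37/60 ≈ 0.6167


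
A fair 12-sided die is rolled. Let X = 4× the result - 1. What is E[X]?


E[die] = (1+12)/2 = 13/2
E[X] = 4×13/2 - 1 = 25

E[X] = 25


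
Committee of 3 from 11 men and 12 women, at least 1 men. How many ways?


Count by #men:
  1M,2W: C(11,1)×C(12,2)=726
  2M,1W: C(11,2)×C(12,1)=660
  3M,0W: C(11,3)×C(12,0)=165
Total = 1551

1551


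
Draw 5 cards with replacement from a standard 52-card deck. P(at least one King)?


P(not a King) = 48/52 = 12/13
P(none in 5 draws) = (12/13)^5 = 248832/371293
P(≥1 King) = 1 - 248832/371293 = 122461/371293

P = 122461/371293 ≈ 32.98%


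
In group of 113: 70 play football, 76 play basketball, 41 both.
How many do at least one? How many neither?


|A∪B| = 70+76-41 = 105
Neither = 113-105 = 8

At least one: 105; Neither: 8


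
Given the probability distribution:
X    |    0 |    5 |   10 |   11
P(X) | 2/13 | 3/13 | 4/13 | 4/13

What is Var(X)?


E[X] = 99/13
E[X²] = 959/13
Var(X) = E[X²] - (E[X])² = 959/13 - 9801/169 = 2666/169

Var(X) = 2666/169 ≈ 15.7751


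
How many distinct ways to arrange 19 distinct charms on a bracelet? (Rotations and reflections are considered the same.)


Free circular arrangements: rotations and reflections both identified.
(n-1)!/2 = 18!/2 = 6402373705728000/2 = 3201186852864000

3201186852864000


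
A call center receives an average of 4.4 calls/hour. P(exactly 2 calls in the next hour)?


Poisson(λ=4.4): P(X=2) = e^(-λ)×λ^k/k!
= e^(-4.4) × 4.4^2 / 2!
≈ 0.0122773399 × 19.36 / 2 ≈ 0.118845

P(X=2) ≈ 0.118845 ≈ 11.88%


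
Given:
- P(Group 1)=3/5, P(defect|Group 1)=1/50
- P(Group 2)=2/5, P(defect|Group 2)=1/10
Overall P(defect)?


P(B) = Σ P(B|Aᵢ)×P(Aᵢ)
  1/50×3/5 = 3/250
  1/10×2/5 = 1/25
Sum = 13/250

P(defect) = 13/250 ≈ 5.20%


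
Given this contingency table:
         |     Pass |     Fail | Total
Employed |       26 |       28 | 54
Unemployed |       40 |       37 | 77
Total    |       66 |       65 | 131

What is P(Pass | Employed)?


P(Pass | Employed) = 26/(26+28) = 26/54 = 13/27

P(Pass|Employed) = 13/27 ≈ 48.15%


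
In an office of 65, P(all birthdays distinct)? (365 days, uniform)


P(all different) = Π(365-i)/365 for i=0..64
= (365/365)×(364/365)×...×(301/365)
= 0.002317

P ≈ 0.0023 ≈ 0.23%


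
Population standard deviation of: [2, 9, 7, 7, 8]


Mean = 33/5
  (2-33/5)²=529/25
  (9-33/5)²=144/25
  (7-33/5)²=4/25
  (7-33/5)²=4/25
  (8-33/5)²=49/25
Σ(x-μ)² = 146/5
σ² = (146/5)/5 = 146/25

σ = √(146/25) ≈ 2.4166


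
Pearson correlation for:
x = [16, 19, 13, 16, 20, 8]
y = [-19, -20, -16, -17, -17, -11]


n=6, Σx=92, Σy=-100, Σxy=-1592, Σx²=1506, Σy²=1716
r = (6×(-1592) - 92×(-100))/√((6×1506 - 92²)(6×1716 - (-100)²))
= -352/√(572×296) = -352/√169312 ≈ -352/411.4754 ≈ -0.8555

r ≈ -0.8555


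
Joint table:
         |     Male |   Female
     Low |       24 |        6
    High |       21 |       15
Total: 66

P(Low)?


P(Low) = (24+6)/66 = 30/66 = 5/11

P(Low) = 5/11 ≈ 45.45%


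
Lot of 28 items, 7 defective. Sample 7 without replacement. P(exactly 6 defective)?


Hypergeometric: C(7,6)×C(21,1)/C(28,7)
= 7×21/1184040 = 49/394680

P(X=6) = 49/394680 ≈ 0.01%


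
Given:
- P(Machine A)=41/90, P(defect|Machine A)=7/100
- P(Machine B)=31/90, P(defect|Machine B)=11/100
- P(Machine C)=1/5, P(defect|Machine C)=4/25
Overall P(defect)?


P(B) = Σ P(B|Aᵢ)×P(Aᵢ)
  7/100×41/90 = 287/9000
  11/100×31/90 = 341/9000
  4/25×1/5 = 4/125
Sum = 229/2250

P(defect) = 229/2250 ≈ 10.18%


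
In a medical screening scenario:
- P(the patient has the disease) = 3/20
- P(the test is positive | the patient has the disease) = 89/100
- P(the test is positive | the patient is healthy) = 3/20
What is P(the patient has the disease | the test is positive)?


Using Bayes' theorem:
P(A|B) = P(B|A)·P(A) / P(B)

P(the test is positive) = 89/100 × 3/20 + 3/20 × 17/20
= 267/2000 + 51/400 = 261/1000

P(the patient has the disease|the test is positive) = (267/2000) / (261/1000) = 89/174

P(the patient has the disease|the test is positive) = 89/174 ≈ 51.15%


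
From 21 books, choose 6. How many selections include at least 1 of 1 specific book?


Complement: C(21,6) - C(20,6) = 54264 - 38760 = 15504

15504


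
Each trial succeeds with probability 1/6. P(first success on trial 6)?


Geometric: P(X=6) = (1-p)^(k-1)×p = (5/6)^5×1/6 = 3125/46656

P(X=6) = 3125/46656 ≈ 6.70%


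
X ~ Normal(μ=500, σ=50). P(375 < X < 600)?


z₁=(375-500)/50=-2.5, z₂=(600-500)/50=2.0
P = Φ(2.0) - Φ(-2.5) = 0.977250 - 0.006210 = 0.971040 ≈ 0.9710

P(375 < X < 600) ≈ 0.9710


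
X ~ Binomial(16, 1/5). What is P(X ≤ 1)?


P(X ≤ 1) = Σ P(X=i) for i=0..1
P(X=0) = 4294967296/152587890625
P(X=1) = 17179869184/152587890625
Sum = 4294967296/30517578125

P(X ≤ 1) = 4294967296/30517578125 ≈ 14.07%


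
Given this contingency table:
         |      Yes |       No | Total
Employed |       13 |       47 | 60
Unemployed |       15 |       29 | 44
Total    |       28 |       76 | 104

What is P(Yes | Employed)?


P(Yes | Employed) = 13/(13+47) = 13/60

P(Yes|Employed) = 13/60 ≈ 21.67%


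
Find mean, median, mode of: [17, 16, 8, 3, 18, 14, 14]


Sorted: [3, 8, 14, 14, 16, 17, 18]
Mean = 90/7
Median = 14
Freq: {17: 1, 16: 1, 8: 1, 3: 1, 18: 1, 14: 2}
Mode: [14]

Mean=90/7, Median=14, Mode=14


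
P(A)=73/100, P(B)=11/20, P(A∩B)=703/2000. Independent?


P(A)×P(B) = 803/2000
P(A∩B) = 703/2000
Not equal → NOT independent

No, not independent


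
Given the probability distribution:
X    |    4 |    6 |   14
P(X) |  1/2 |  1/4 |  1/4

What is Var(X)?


E[X] = 7
E[X²] = 66
Var(X) = E[X²] - (E[X])² = 66 - 49 = 17

Var(X) = 17 ≈ 17.0000


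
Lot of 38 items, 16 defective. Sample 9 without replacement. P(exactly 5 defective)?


Hypergeometric: C(16,5)×C(22,4)/C(38,9)
= 4368×7315/163011640 = 3822/19499

P(X=5) = 3822/19499 ≈ 19.60%


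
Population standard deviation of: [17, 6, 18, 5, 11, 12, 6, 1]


Mean = 76/8 = 19/2
  (17-19/2)²=225/4
  (6-19/2)²=49/4
  (18-19/2)²=289/4
  (5-19/2)²=81/4
  (11-19/2)²=9/4
  (12-19/2)²=25/4
  (6-19/2)²=49/4
  (1-19/2)²=289/4
Σ(x-μ)² = 254
σ² = 254/8 = 127/4

σ = √(127/4) ≈ 5.6347


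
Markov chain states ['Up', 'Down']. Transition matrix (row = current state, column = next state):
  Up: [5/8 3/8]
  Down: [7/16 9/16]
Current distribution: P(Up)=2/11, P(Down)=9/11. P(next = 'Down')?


P(next=Down) = Σᵢ P(now=i)×P(i→Down)
= 2/11×3/8 + 9/11×9/16
= 3/44 + 81/176 = 93/176

P = 93/176 ≈ 0.5284


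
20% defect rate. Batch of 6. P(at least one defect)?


P(all good) = (4/5)^6 = 4096/15625
P(≥1 defect) = 11529/15625

P = 11529/15625 ≈ 73.79%


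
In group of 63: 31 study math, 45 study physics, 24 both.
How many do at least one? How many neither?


|A∪B| = 31+45-24 = 52
Neither = 63-52 = 11

At least one: 52; Neither: 11


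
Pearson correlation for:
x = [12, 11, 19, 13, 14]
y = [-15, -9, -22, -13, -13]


n=5, Σx=69, Σy=-72, Σxy=-1048, Σx²=991, Σy²=1128
r = (5×(-1048) - 69×(-72))/√((5×991 - 69²)(5×1128 - (-72)²))
= -272/√(194×456) = -272/√88464 ≈ -272/297.4290 ≈ -0.9145

r ≈ -0.9145


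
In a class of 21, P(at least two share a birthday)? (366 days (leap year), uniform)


P(all different) = Π(366-i)/366 for i=0..20
= 0.557221
P(match) = 1 - 0.557221 = 0.442779

P ≈ 0.4428 ≈ 44.28%


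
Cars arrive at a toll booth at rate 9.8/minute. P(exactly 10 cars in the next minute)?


Poisson(λ=9.8): P(X=10) = e^(-λ)×λ^k/k!
= e^(-9.8) × 9.8^10 / 10!
≈ 5.545159943e-05 × 8170728068.88 / 3628800 ≈ 0.124857

P(X=10) ≈ 0.124857 ≈ 12.49%


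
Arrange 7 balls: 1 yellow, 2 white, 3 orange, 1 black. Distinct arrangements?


7!/(1!×2!×3!×1!) = 420

420


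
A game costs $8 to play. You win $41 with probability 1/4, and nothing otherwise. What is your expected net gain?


E[gain] = (41-8)×1/4 + (-8)×3/4
= 33/4 - 6 = 9/4

Expected net gain = $9/4 ≈ $2.25


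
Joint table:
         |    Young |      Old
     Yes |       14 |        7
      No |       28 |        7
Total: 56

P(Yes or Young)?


P(Yes∨Young) = P(Yes) + P(Young) - P(Yes∧Young)
= (21 + 42 - 14)/56 = 49/56 = 7/8

P = 7/8 ≈ 87.50%


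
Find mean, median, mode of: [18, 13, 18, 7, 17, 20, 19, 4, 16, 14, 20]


Sorted: [4, 7, 13, 14, 16, 17, 18, 18, 19, 20, 20]
Mean = 166/11
Median = 17
Freq: {18: 2, 13: 1, 7: 1, 17: 1, 20: 2, 19: 1, 4: 1, 16: 1, 14: 1}
Mode: [18, 20]

Mean=166/11, Median=17, Mode=[18, 20]


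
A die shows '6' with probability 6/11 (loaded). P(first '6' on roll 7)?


Geometric: P(X=7) = (1-p)^(k-1)×p = (5/11)^6×6/11 = 93750/19487171

P(X=7) = 93750/19487171 ≈ 0.48%


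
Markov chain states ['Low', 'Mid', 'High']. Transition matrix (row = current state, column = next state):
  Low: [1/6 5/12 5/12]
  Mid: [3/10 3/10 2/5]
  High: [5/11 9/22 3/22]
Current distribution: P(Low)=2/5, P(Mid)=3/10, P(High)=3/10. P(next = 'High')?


P(next=High) = Σᵢ P(now=i)×P(i→High)
= 2/5×5/12 + 3/10×2/5 + 3/10×3/22
= 1/6 + 3/25 + 9/220 = 1081/3300

P = 1081/3300 ≈ 0.3276


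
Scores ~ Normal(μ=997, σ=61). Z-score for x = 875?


z = (x - μ)/σ = (875 - 997)/61 = -2.0

z = -2.0


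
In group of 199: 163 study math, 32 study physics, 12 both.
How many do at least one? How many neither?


|A∪B| = 163+32-12 = 183
Neither = 199-183 = 16

At least one: 183; Neither: 16


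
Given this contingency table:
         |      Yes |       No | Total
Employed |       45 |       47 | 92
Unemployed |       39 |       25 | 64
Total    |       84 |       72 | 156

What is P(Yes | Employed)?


P(Yes | Employed) = 45/(45+47) = 45/92

P(Yes|Employed) = 45/92 ≈ 48.91%


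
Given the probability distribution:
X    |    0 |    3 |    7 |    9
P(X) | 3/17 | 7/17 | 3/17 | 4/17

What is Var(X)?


E[X] = 78/17
E[X²] = 534/17
Var(X) = E[X²] - (E[X])² = 534/17 - 6084/289 = 2994/289

Var(X) = 2994/289 ≈ 10.3599


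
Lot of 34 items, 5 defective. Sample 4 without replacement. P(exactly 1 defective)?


Hypergeometric: C(5,1)×C(29,3)/C(34,4)
= 5×3654/46376 = 9135/23188

P(X=1) = 9135/23188 ≈ 39.40%


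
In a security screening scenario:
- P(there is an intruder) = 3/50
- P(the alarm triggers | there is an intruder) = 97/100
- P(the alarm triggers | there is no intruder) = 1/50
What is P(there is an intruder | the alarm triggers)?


Using Bayes' theorem:
P(A|B) = P(B|A)·P(A) / P(B)

P(the alarm triggers) = 97/100 × 3/50 + 1/50 × 47/50
= 291/5000 + 47/2500 = 77/1000

P(there is an intruder|the alarm triggers) = (291/5000) / (77/1000) = 291/385

P(there is an intruder|the alarm triggers) = 291/385 ≈ 75.58%


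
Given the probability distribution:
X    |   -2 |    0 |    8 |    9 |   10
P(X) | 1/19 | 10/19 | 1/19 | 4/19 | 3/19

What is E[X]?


E[X] = Σ x·P(X=x)
= (-2)×(1/19) + (0)×(10/19) + (8)×(1/19) + (9)×(4/19) + (10)×(3/19)
= 72/19

E[X] = 72/19


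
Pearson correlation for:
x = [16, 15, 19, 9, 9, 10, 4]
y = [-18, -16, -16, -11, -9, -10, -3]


n=7, Σx=82, Σy=-83, Σxy=-1124, Σx²=1120, Σy²=1147
r = (7×(-1124) - 82×(-83))/√((7×1120 - 82²)(7×1147 - (-83)²))
= -1062/√(1116×1140) = -1062/√1272240 ≈ -1062/1127.9362 ≈ -0.9415

r ≈ -0.9415


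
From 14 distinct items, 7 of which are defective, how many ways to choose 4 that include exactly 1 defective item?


Choose 1 of the 7 defective items and 3 of the other 7 items:
C(7,1)×C(7,3) = 7×35 = 245

245


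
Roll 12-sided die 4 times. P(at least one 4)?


P(no 4)^4 = (11/12)^4 = 14641/20736
P(≥1) = 1 - 14641/20736 = 6095/20736

P = 6095/20736 ≈ 29.39%


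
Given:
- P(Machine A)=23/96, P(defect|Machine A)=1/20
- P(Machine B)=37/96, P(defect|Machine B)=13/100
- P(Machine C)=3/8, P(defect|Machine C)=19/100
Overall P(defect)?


P(B) = Σ P(B|Aᵢ)×P(Aᵢ)
  1/20×23/96 = 23/1920
  13/100×37/96 = 481/9600
  19/100×3/8 = 57/800
Sum = 2/15

P(defect) = 2/15 ≈ 13.33%


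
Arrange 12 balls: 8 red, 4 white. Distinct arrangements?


12!/(8!×4!) = 495

495


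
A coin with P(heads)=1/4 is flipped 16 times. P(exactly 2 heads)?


Binomial: P(X=2) = C(16,2)×p^2×(1-p)^14
= 120 × 1/16 × 4782969/268435456 = 71744535/536870912

P(X=2) = 71744535/536870912 ≈ 13.36%


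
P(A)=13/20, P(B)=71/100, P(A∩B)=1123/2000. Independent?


P(A)×P(B) = 923/2000
P(A∩B) = 1123/2000
Not equal → NOT independent

No, not independent


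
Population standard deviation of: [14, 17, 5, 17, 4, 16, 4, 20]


Mean = 97/8
  (14-97/8)²=225/64
  (17-97/8)²=1521/64
  (5-97/8)²=3249/64
  (17-97/8)²=1521/64
  (4-97/8)²=4225/64
  (16-97/8)²=961/64
  (4-97/8)²=4225/64
  (20-97/8)²=3969/64
Σ(x-μ)² = 2487/8
σ² = (2487/8)/8 = 2487/64

σ = √(2487/64) ≈ 6.2337


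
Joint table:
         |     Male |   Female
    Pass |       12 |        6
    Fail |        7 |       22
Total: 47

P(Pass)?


P(Pass) = (12+6)/47 = 18/47

P(Pass) = 18/47 ≈ 38.30%


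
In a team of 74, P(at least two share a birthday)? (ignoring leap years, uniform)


P(all different) = Π(365-i)/365 for i=0..73
= 0.000351
P(match) = 1 - 0.000351 = 0.999649

P ≈ 0.9996 ≈ 99.96%


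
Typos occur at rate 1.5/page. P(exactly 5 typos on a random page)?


Poisson(λ=1.5): P(X=5) = e^(-λ)×λ^k/k!
= e^(-1.5) × 1.5^5 / 5!
≈ 0.2231301601 × 7.59375 / 120 ≈ 0.014120

P(X=5) ≈ 0.014120 ≈ 1.41%


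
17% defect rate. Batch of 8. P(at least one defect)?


P(all good) = (83/100)^8 = 2252292232139041/10000000000000000
P(≥1 defect) = 7747707767860959/10000000000000000

P = 7747707767860959/10000000000000000 ≈ 77.48%


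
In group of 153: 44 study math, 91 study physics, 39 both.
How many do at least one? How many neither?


|A∪B| = 44+91-39 = 96
Neither = 153-96 = 57

At least one: 96; Neither: 57


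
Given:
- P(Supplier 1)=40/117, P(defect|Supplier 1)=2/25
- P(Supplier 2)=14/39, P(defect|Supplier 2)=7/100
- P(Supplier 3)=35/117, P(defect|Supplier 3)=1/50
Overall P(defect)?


P(B) = Σ P(B|Aᵢ)×P(Aᵢ)
  2/25×40/117 = 16/585
  7/100×14/39 = 49/1950
  1/50×35/117 = 7/1170
Sum = 19/325

P(defect) = 19/325 ≈ 5.85%


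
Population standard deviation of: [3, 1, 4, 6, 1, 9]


Mean = 24/6 = 4
  (3-4)²=1
  (1-4)²=9
  (4-4)²=0
  (6-4)²=4
  (1-4)²=9
  (9-4)²=25
Σ(x-μ)² = 48
σ² = 48/6 = 8

σ = √(8) ≈ 2.8284


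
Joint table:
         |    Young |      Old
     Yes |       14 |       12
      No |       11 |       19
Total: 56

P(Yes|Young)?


P(Yes|Young) = 14/(14+11) = 14/25

P = 14/25 ≈ 56.00%


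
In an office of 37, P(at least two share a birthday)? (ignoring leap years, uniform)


P(all different) = Π(365-i)/365 for i=0..36
= 0.151266
P(match) = 1 - 0.151266 = 0.848734

P ≈ 0.8487 ≈ 84.87%


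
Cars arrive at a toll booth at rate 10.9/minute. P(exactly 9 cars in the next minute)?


Poisson(λ=10.9): P(X=9) = e^(-λ)×λ^k/k!
= e^(-10.9) × 10.9^9 / 9!
≈ 1.8458234e-05 × 2171893279.44 / 362880 ≈ 0.110475

P(X=9) ≈ 0.110475 ≈ 11.05%


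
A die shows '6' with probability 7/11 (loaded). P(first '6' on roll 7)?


Geometric: P(X=7) = (1-p)^(k-1)×p = (4/11)^6×7/11 = 28672/19487171

P(X=7) = 28672/19487171 ≈ 0.15%


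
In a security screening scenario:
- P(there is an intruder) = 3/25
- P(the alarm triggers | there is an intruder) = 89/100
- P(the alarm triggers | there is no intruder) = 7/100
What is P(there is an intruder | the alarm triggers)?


Using Bayes' theorem:
P(A|B) = P(B|A)·P(A) / P(B)

P(the alarm triggers) = 89/100 × 3/25 + 7/100 × 22/25
= 267/2500 + 77/1250 = 421/2500

P(there is an intruder|the alarm triggers) = (267/2500) / (421/2500) = 267/421

P(there is an intruder|the alarm triggers) = 267/421 ≈ 63.42%


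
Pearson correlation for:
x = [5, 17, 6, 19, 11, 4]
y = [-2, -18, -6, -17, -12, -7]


n=6, Σx=62, Σy=-62, Σxy=-835, Σx²=848, Σy²=846
r = (6×(-835) - 62×(-62))/√((6×848 - 62²)(6×846 - (-62)²))
= -1166/√(1244×1232) = -1166/√1532608 ≈ -1166/1237.9855 ≈ -0.9419

r ≈ -0.9419


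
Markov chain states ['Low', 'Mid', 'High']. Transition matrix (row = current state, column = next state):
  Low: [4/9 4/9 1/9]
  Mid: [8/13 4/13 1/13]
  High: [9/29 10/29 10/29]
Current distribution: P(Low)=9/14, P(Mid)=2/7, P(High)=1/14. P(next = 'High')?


P(next=High) = Σᵢ P(now=i)×P(i→High)
= 9/14×1/9 + 2/7×1/13 + 1/14×10/29
= 1/14 + 2/91 + 5/203 = 89/754

P = 89/754 ≈ 0.1180


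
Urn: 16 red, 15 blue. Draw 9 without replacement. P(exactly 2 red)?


Hypergeometric: C(16,2)×C(15,7)/C(31,9)
= 120×6435/20160075 = 792/20677

P(X=2) = 792/20677 ≈ 3.83%


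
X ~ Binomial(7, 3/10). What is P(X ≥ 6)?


P(X ≥ 6) = Σ P(X=i) for i=6..7
P(X=6) = 35721/10000000
P(X=7) = 2187/10000000
Sum = 9477/2500000

P(X ≥ 6) = 9477/2500000 ≈ 0.38%


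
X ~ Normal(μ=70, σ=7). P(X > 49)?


z = (49-70)/7 = -3.0
P(X > 49) = 1 - P(Z ≤ -3.0) = 1 - 0.0013 = 0.9987

P(X > 49) ≈ 0.9987


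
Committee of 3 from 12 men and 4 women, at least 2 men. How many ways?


Count by #men:
  2M,1W: C(12,2)×C(4,1)=264
  3M,0W: C(12,3)×C(4,0)=220
Total = 484

484


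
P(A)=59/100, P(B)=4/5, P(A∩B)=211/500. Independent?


P(A)×P(B) = 59/125
P(A∩B) = 211/500
Not equal → NOT independent

No, not independent


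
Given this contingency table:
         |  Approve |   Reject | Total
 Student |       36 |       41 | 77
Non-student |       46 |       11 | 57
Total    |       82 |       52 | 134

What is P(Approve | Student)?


P(Approve | Student) = 36/(36+41) = 36/77

P(Approve|Student) = 36/77 ≈ 46.75%


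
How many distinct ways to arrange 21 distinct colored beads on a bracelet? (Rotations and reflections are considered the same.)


Free circular arrangements: rotations and reflections both identified.
(n-1)!/2 = 20!/2 = 2432902008176640000/2 = 1216451004088320000

1216451004088320000


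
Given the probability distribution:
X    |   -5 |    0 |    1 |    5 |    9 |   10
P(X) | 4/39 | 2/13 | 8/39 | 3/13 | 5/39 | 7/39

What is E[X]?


E[X] = Σ x·P(X=x)
= (-5)×(4/39) + (0)×(2/13) + (1)×(8/39) + (5)×(3/13) + (9)×(5/39) + (10)×(7/39)
= 148/39

E[X] = 148/39


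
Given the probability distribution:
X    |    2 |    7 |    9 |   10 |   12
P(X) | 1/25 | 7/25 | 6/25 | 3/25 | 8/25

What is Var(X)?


E[X] = 231/25
E[X²] = 457/5
Var(X) = E[X²] - (E[X])² = 457/5 - 53361/625 = 3764/625

Var(X) = 3764/625 ≈ 6.0224


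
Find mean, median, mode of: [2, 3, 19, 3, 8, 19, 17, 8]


Sorted: [2, 3, 3, 8, 8, 17, 19, 19]
Mean = 79/8
Median = 8
Freq: {2: 1, 3: 2, 19: 2, 8: 2, 17: 1}
Mode: [3, 8, 19]

Mean=79/8, Median=8, Mode=[3, 8, 19]


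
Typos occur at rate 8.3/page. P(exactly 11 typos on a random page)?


Poisson(λ=8.3): P(X=11) = e^(-λ)×λ^k/k!
= e^(-8.3) × 8.3^11 / 11!
≈ 0.0002485168271 × 12878314185.4 / 39916800 ≈ 0.080179

P(X=11) ≈ 0.080179 ≈ 8.02%


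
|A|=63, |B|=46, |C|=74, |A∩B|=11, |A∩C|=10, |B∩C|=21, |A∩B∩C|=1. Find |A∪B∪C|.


|A∪B∪C| = 63+46+74-11-10-21+1 = 142

|A∪B∪C| = 142


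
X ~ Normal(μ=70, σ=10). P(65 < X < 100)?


z₁=(65-70)/10=-0.5, z₂=(100-70)/10=3.0
P = Φ(3.0) - Φ(-0.5) = 0.998650 - 0.308538 = 0.690112 ≈ 0.6901

P(65 < X < 100) ≈ 0.6901


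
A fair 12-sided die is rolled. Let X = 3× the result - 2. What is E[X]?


E[die] = (1+12)/2 = 13/2
E[X] = 3×13/2 - 2 = 35/2

E[X] = 35/2


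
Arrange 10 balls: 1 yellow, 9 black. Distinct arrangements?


10!/(1!×9!) = 10

10


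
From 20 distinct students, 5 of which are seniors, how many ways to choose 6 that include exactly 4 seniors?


Choose 4 of the 5 seniors and 2 of the other 15 students:
C(5,4)×C(15,2) = 5×105 = 525

525


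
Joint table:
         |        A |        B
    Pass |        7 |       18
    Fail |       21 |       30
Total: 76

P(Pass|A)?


P(Pass|A) = 7/(7+21) = 7/28 = 1/4

P = 1/4 ≈ 25.00%


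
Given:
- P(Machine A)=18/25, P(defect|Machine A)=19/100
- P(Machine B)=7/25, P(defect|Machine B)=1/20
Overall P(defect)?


P(B) = Σ P(B|Aᵢ)×P(Aᵢ)
  19/100×18/25 = 171/1250
  1/20×7/25 = 7/500
Sum = 377/2500

P(defect) = 377/2500 ≈ 15.08%


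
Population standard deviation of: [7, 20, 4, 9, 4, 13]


Mean = 57/6 = 19/2
  (7-19/2)²=25/4
  (20-19/2)²=441/4
  (4-19/2)²=121/4
  (9-19/2)²=1/4
  (4-19/2)²=121/4
  (13-19/2)²=49/4
Σ(x-μ)² = 379/2
σ² = (379/2)/6 = 379/12

σ = √(379/12) ≈ 5.6199


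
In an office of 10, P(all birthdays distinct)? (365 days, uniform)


P(all different) = Π(365-i)/365 for i=0..9
= (365/365)×(364/365)×...×(356/365)
= 0.883052

P ≈ 0.8831 ≈ 88.31%


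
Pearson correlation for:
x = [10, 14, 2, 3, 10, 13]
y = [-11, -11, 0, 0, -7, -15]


n=6, Σx=52, Σy=-44, Σxy=-529, Σx²=578, Σy²=516
r = (6×(-529) - 52×(-44))/√((6×578 - 52²)(6×516 - (-44)²))
= -886/√(764×1160) = -886/√886240 ≈ -886/941.4032 ≈ -0.9411

r ≈ -0.9411


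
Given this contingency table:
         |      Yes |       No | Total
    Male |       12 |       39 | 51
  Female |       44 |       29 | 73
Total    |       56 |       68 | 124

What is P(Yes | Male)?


P(Yes | Male) = 12/(12+39) = 12/51 = 4/17

P(Yes|Male) = 4/17 ≈ 23.53%


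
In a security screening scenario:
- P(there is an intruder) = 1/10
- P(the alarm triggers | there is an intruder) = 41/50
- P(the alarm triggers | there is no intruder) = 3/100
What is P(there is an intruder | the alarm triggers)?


Using Bayes' theorem:
P(A|B) = P(B|A)·P(A) / P(B)

P(the alarm triggers) = 41/50 × 1/10 + 3/100 × 9/10
= 41/500 + 27/1000 = 109/1000

P(there is an intruder|the alarm triggers) = (41/500) / (109/1000) = 82/109

P(there is an intruder|the alarm triggers) = 82/109 ≈ 75.23%


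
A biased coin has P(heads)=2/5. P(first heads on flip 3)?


Geometric: P(X=3) = (1-p)^(k-1)×p = (3/5)^2×2/5 = 18/125

P(X=3) = 18/125 ≈ 14.40%


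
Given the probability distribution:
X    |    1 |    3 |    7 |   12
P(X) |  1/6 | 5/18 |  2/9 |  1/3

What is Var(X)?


E[X] = 59/9
E[X²] = 554/9
Var(X) = E[X²] - (E[X])² = 554/9 - 3481/81 = 1505/81

Var(X) = 1505/81 ≈ 18.5802


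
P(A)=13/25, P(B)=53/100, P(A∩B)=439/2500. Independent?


P(A)×P(B) = 689/2500
P(A∩B) = 439/2500
Not equal → NOT independent

No, not independent


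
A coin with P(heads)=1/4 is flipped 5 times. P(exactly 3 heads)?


Binomial: P(X=3) = C(5,3)×p^3×(1-p)^2
= 10 × 1/64 × 9/16 = 45/512

P(X=3) = 45/512 ≈ 8.79%


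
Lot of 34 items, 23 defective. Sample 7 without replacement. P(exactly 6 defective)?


Hypergeometric: C(23,6)×C(11,1)/C(34,7)
= 100947×11/5379616 = 100947/489056

P(X=6) = 100947/489056 ≈ 20.64%


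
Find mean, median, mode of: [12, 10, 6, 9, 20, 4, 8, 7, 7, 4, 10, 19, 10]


Sorted: [4, 4, 6, 7, 7, 8, 9, 10, 10, 10, 12, 19, 20]
Mean = 126/13
Median = 9
Freq: {12: 1, 10: 3, 6: 1, 9: 1, 20: 1, 4: 2, 8: 1, 7: 2, 19: 1}
Mode: [10]

Mean=126/13, Median=9, Mode=10


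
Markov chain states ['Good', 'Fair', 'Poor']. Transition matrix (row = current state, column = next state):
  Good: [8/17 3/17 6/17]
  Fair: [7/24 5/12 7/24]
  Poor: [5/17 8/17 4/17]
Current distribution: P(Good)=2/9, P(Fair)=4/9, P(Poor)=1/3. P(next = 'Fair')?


P(next=Fair) = Σᵢ P(now=i)×P(i→Fair)
= 2/9×3/17 + 4/9×5/12 + 1/3×8/17
= 2/51 + 5/27 + 8/51 = 175/459

P = 175/459 ≈ 0.3813


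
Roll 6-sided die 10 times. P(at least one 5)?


P(no 5)^10 = (5/6)^10 = 9765625/60466176
P(≥1) = 1 - 9765625/60466176 = 50700551/60466176

P = 50700551/60466176 ≈ 83.85%


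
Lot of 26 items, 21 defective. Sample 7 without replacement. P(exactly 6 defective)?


Hypergeometric: C(21,6)×C(5,1)/C(26,7)
= 54264×5/657800 = 6783/16445

P(X=6) = 6783/16445 ≈ 41.25%


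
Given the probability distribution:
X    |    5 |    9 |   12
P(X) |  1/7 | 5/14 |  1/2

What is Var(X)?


E[X] = 139/14
E[X²] = 209/2
Var(X) = E[X²] - (E[X])² = 209/2 - 19321/196 = 1161/196

Var(X) = 1161/196 ≈ 5.9235


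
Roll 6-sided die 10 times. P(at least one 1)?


P(no 1)^10 = (5/6)^10 = 9765625/60466176
P(≥1) = 1 - 9765625/60466176 = 50700551/60466176

P = 50700551/60466176 ≈ 83.85%


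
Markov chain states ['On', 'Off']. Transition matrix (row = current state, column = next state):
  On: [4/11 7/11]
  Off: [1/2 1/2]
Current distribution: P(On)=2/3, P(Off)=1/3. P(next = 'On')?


P(next=On) = Σᵢ P(now=i)×P(i→On)
= 2/3×4/11 + 1/3×1/2
= 8/33 + 1/6 = 9/22

P = 9/22 ≈ 0.4091


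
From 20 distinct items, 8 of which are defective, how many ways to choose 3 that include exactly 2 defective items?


Choose 2 of the 8 defective items and 1 of the other 12 items:
C(8,2)×C(12,1) = 28×12 = 336

336


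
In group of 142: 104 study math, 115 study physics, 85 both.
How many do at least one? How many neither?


|A∪B| = 104+115-85 = 134
Neither = 142-134 = 8

At least one: 134; Neither: 8


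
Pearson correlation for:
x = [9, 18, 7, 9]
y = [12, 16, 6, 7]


n=4, Σx=43, Σy=41, Σxy=501, Σx²=535, Σy²=485
r = (4×501 - 43×41)/√((4×535 - 43²)(4×485 - 41²))
= 241/√(291×259) = 241/√75369 ≈ 241/274.5342 ≈ 0.8779

r ≈ 0.8779


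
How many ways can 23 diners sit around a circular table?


Circular arrangements of 23 distinct objects: fix one position to break rotational symmetry.
(n-1)! = 22! = 1124000727777607680000

1124000727777607680000


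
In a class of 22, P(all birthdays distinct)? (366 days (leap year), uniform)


P(all different) = Π(366-i)/366 for i=0..21
= (366/366)×(365/366)×...×(345/366)
= 0.525249

P ≈ 0.5252 ≈ 52.52%


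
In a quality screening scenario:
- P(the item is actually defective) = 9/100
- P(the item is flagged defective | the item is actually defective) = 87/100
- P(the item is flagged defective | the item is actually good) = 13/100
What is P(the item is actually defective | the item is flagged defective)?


Using Bayes' theorem:
P(A|B) = P(B|A)·P(A) / P(B)

P(the item is flagged defective) = 87/100 × 9/100 + 13/100 × 91/100
= 783/10000 + 1183/10000 = 983/5000

P(the item is actually defective|the item is flagged defective) = (783/10000) / (983/5000) = 783/1966

P(the item is actually defective|the item is flagged defective) = 783/1966 ≈ 39.83%


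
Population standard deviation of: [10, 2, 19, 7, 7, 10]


Mean = 55/6
  (10-55/6)²=25/36
  (2-55/6)²=1849/36
  (19-55/6)²=3481/36
  (7-55/6)²=169/36
  (7-55/6)²=169/36
  (10-55/6)²=25/36
Σ(x-μ)² = 953/6
σ² = (953/6)/6 = 953/36

σ = √(953/36) ≈ 5.1451


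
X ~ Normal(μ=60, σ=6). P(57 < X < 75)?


z₁=(57-60)/6=-0.5, z₂=(75-60)/6=2.5
P = Φ(2.5) - Φ(-0.5) = 0.993790 - 0.308538 = 0.685252 ≈ 0.6853

P(57 < X < 75) ≈ 0.6853


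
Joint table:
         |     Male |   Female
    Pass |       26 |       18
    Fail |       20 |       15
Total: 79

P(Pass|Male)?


P(Pass|Male) = 26/(26+20) = 26/46 = 13/23

P = 13/23 ≈ 56.52%


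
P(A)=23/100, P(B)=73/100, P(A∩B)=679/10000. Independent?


P(A)×P(B) = 1679/10000
P(A∩B) = 679/10000
Not equal → NOT independent

No, not independent


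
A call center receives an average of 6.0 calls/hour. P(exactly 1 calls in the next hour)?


Poisson(λ=6.0): P(X=1) = e^(-λ)×λ^k/k!
= e^(-6.0) × 6.0^1 / 1!
≈ 0.002478752177 × 6 / 1 ≈ 0.014873

P(X=1) ≈ 0.014873 ≈ 1.49%


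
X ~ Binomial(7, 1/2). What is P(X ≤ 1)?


P(X ≤ 1) = Σ P(X=i) for i=0..1
P(X=0) = 1/128
P(X=1) = 7/128
Sum = 1/16

P(X ≤ 1) = 1/16 ≈ 6.25%


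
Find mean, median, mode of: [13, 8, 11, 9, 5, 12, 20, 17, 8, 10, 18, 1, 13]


Sorted: [1, 5, 8, 8, 9, 10, 11, 12, 13, 13, 17, 18, 20]
Mean = 145/13
Median = 11
Freq: {13: 2, 8: 2, 11: 1, 9: 1, 5: 1, 12: 1, 20: 1, 17: 1, 10: 1, 18: 1, 1: 1}
Mode: [8, 13]

Mean=145/13, Median=11, Mode=[8, 13]


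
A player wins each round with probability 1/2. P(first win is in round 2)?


Geometric: P(X=2) = (1-p)^(k-1)×p = (1/2)^1×1/2 = 1/4

P(X=2) = 1/4 ≈ 25.00%


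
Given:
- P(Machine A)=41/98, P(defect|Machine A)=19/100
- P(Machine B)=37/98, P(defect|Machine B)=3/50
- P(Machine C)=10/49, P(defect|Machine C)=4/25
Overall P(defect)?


P(B) = Σ P(B|Aᵢ)×P(Aᵢ)
  19/100×41/98 = 779/9800
  3/50×37/98 = 111/4900
  4/25×10/49 = 8/245
Sum = 1321/9800

P(defect) = 1321/9800 ≈ 13.48%


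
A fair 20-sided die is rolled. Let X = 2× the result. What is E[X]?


E[die] = (1+20)/2 = 21/2
E[X] = 2 × 21/2 = 21

E[X] = 21


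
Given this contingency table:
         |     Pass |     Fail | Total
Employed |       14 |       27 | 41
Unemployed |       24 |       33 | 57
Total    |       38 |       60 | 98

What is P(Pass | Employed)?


P(Pass | Employed) = 14/(14+27) = 14/41

P(Pass|Employed) = 14/41 ≈ 34.15%


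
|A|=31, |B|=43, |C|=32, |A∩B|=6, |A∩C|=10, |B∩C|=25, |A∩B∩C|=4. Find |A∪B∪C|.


|A∪B∪C| = 31+43+32-6-10-25+4 = 69

|A∪B∪C| = 69


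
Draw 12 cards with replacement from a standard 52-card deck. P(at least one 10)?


P(not a 10) = 48/52 = 12/13
P(none in 12 draws) = (12/13)^12 = 8916100448256/23298085122481
P(≥1 10) = 1 - 8916100448256/23298085122481 = 14381984674225/23298085122481

P = 14381984674225/23298085122481 ≈ 61.73%


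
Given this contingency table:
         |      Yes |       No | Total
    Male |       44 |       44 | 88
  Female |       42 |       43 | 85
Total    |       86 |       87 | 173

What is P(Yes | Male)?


P(Yes | Male) = 44/(44+44) = 44/88 = 1/2

P(Yes|Male) = 1/2 ≈ 50.00%


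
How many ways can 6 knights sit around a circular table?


Circular arrangements of 6 distinct objects: fix one position to break rotational symmetry.
(n-1)! = 5! = 120

120


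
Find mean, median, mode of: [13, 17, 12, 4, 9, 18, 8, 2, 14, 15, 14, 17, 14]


Sorted: [2, 4, 8, 9, 12, 13, 14, 14, 14, 15, 17, 17, 18]
Mean = 157/13
Median = 14
Freq: {13: 1, 17: 2, 12: 1, 4: 1, 9: 1, 18: 1, 8: 1, 2: 1, 14: 3, 15: 1}
Mode: [14]

Mean=157/13, Median=14, Mode=14


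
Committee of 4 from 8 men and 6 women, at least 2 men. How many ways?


Count by #men:
  2M,2W: C(8,2)×C(6,2)=420
  3M,1W: C(8,3)×C(6,1)=336
  4M,0W: C(8,4)×C(6,0)=70
Total = 826

826


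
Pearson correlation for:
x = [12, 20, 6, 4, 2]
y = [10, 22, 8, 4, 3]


n=5, Σx=44, Σy=47, Σxy=630, Σx²=600, Σy²=673
r = (5×630 - 44×47)/√((5×600 - 44²)(5×673 - 47²))
= 1082/√(1064×1156) = 1082/√1229984 ≈ 1082/1109.0464 ≈ 0.9756

r ≈ 0.9756


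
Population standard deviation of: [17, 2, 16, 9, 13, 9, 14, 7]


Mean = 87/8
  (17-87/8)²=2401/64
  (2-87/8)²=5041/64
  (16-87/8)²=1681/64
  (9-87/8)²=225/64
  (13-87/8)²=289/64
  (9-87/8)²=225/64
  (14-87/8)²=625/64
  (7-87/8)²=961/64
Σ(x-μ)² = 1431/8
σ² = (1431/8)/8 = 1431/64

σ = √(1431/64) ≈ 4.7286
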